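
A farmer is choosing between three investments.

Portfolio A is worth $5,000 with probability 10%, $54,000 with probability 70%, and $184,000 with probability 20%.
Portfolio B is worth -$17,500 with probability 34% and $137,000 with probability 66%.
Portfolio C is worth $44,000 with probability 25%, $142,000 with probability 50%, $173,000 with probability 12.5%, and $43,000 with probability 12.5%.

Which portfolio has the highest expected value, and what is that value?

Portfolio C ($109,000)

Portfolio A = 0.1 × 5000 + 0.7 × 54000 + 0.2 × 184000 = 500 + 37800 + 36800 = 75100
Portfolio B = 0.34 × (-17500) + 0.66 × 137000 = -5950 + 90420 = 84470
Portfolio C = 0.25 × 44000 + 0.5 × 142000 + 0.125 × 173000 + 0.125 × 43000 = 11000 + 71000 + 21625 + 5375 = 109000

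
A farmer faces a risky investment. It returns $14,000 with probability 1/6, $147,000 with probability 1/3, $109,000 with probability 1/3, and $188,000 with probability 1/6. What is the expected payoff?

$119,000

EV = 1/6 × 14000 + 1/3 × 147000 + 1/3 × 109000 + 1/6 × 188000 = 2333.3333 + 49000 + 36333.3333 + 31333.3333 = 119000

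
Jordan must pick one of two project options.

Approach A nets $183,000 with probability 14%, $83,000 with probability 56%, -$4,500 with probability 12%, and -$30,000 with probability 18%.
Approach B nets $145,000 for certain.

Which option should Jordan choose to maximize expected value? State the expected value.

Approach A = 0.14 × 183000 + 0.56 × 83000 + 0.12 × (-4500) + 0.18 × (-30000) = 25620 + 46480 − 540 − 5400 = 66160
Approach B: 145000 (certain)

Approach B ($145,000)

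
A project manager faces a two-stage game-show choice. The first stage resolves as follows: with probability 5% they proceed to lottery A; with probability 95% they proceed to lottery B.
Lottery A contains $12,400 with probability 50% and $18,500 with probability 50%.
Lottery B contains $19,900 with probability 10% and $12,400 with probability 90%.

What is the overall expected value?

EV(A) = 0.5 × 12400 + 0.5 × 18500 = 6200 + 9250 = 15450
EV(B) = 0.1 × 19900 + 0.9 × 12400 = 1990 + 11160 = 13150
Overall = 0.05 × 15450 + 0.95 × 13150 = 772.5 + 12492.5 = 13265

$13,265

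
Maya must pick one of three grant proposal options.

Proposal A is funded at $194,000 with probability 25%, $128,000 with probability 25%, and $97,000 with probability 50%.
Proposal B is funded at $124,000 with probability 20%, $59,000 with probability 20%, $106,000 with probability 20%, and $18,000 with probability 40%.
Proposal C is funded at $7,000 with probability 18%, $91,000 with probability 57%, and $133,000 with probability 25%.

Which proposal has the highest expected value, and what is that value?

Proposal A ($129,000)

Proposal A = 0.25 × 194000 + 0.25 × 128000 + 0.5 × 97000 = 48500 + 32000 + 48500 = 129000
Proposal B = 0.2 × 124000 + 0.2 × 59000 + 0.2 × 106000 + 0.4 × 18000 = 24800 + 11800 + 21200 + 7200 = 65000
Proposal C = 0.18 × 7000 + 0.57 × 91000 + 0.25 × 133000 = 1260 + 51870 + 33250 = 86380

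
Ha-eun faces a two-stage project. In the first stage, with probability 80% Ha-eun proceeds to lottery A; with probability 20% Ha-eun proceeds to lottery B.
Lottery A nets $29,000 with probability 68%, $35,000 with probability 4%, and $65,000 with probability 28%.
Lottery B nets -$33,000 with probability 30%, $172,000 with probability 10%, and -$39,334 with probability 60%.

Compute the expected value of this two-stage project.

$28,195.92

EV(A) = 0.68 × 29000 + 0.04 × 35000 + 0.28 × 65000 = 19720 + 1400 + 18200 = 39320
EV(B) = 0.3 × (-33000) + 0.1 × 172000 + 0.6 × (-39334) = -9900 + 17200 − 23600.4 = -16300.4
Overall = 0.8 × 39320 + 0.2 × (-16300.4) = 31456 − 3260.08 = 28195.92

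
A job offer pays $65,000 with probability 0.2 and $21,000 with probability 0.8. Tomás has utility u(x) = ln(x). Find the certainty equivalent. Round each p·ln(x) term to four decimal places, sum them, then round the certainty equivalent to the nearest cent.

E[u] = 0.2·ln(65000) + 0.8·ln(21000) = 2.2164 + 7.9618 = 10.1782
CE = e^10.1782 ≈ 26323.04

$26,323.04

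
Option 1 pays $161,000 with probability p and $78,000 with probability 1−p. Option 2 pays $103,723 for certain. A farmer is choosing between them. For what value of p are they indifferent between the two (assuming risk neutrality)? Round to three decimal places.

p·161000 + (1−p)·78000 = 103723
83000p + 78000 = 103723
p = (103723 − 78000) / 83000

p = 0.310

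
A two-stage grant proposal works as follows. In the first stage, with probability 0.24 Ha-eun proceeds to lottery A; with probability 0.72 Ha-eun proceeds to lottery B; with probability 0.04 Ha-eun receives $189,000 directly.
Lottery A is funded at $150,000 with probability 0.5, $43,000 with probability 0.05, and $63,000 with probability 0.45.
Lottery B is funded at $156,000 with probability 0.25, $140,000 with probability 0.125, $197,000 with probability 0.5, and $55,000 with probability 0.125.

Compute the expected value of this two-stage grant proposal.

EV(A) = 0.5 × 150000 + 0.05 × 43000 + 0.45 × 63000 = 75000 + 2150 + 28350 = 105500
EV(B) = 0.25 × 156000 + 0.125 × 140000 + 0.5 × 197000 + 0.125 × 55000 = 39000 + 17500 + 98500 + 6875 = 161875
Branch C: 189000 (certain)
Overall = 0.24 × 105500 + 0.72 × 161875 + 0.04 × 189000 = 25320 + 116550 + 7560 = 149430

$149,430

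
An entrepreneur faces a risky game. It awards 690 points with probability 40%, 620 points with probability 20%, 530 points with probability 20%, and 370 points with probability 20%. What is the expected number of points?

580 points

EV = 0.4 × 690 + 0.2 × 620 + 0.2 × 530 + 0.2 × 370 = 276 + 124 + 106 + 74 = 580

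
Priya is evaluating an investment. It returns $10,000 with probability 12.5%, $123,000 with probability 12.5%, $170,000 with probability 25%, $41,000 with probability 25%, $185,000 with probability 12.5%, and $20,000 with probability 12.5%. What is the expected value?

$95,000

EV = 0.125 × 10000 + 0.125 × 123000 + 0.25 × 170000 + 0.25 × 41000 + 0.125 × 185000 + 0.125 × 20000 = 1250 + 15375 + 42500 + 10250 + 23125 + 2500 = 95000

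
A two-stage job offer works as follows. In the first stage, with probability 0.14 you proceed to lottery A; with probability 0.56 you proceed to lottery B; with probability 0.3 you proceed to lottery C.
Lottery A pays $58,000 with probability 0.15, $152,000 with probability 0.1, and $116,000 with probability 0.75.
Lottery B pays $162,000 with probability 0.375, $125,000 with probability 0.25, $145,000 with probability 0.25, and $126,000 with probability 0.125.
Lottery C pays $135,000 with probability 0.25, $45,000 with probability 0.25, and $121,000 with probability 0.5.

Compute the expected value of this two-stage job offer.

$127,816

EV(A) = 0.15 × 58000 + 0.1 × 152000 + 0.75 × 116000 = 8700 + 15200 + 87000 = 110900
EV(B) = 0.375 × 162000 + 0.25 × 125000 + 0.25 × 145000 + 0.125 × 126000 = 60750 + 31250 + 36250 + 15750 = 144000
EV(C) = 0.25 × 135000 + 0.25 × 45000 + 0.5 × 121000 = 33750 + 11250 + 60500 = 105500
Overall = 0.14 × 110900 + 0.56 × 144000 + 0.3 × 105500 = 15526 + 80640 + 31650 = 127816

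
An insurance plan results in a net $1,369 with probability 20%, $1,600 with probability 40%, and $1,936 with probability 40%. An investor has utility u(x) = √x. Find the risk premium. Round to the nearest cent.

E[u] = 0.2·√1369 + 0.4·√1600 + 0.4·√1936 = 0.2·37 + 0.4·40 + 0.4·44 = 41
CE = (41)² = 1681
Risk premium = EV − CE = 1688.2 − 1681 = 7.2

$7.20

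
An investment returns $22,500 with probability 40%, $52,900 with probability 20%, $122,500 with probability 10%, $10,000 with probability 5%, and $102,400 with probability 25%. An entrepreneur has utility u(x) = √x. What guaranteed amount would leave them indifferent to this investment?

$51,076

E[u] = 0.4·√22500 + 0.2·√52900 + 0.1·√122500 + 0.05·√10000 + 0.25·√102400 = 0.4·150 + 0.2·230 + 0.1·350 + 0.05·100 + 0.25·320 = 226
CE = (226)² = 51076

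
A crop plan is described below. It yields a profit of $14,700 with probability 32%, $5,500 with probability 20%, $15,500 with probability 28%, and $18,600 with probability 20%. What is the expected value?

EV = 0.32 × 14700 + 0.2 × 5500 + 0.28 × 15500 + 0.2 × 18600 = 4704 + 1100 + 4340 + 3720 = 13864

$13,864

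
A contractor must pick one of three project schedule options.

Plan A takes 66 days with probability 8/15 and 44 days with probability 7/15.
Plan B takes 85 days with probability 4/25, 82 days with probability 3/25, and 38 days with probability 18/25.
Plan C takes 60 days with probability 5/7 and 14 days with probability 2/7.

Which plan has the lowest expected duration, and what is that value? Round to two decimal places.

Plan A = 8/15 × 66 + 7/15 × 44 = 35.2 + 20.5333 = 55.7333
Plan B = 4/25 × 85 + 3/25 × 82 + 18/25 × 38 = 13.6 + 9.84 + 27.36 = 50.8
Plan C = 5/7 × 60 + 2/7 × 14 = 42.8571 + 4 = 46.8571

Plan C (46.86 days)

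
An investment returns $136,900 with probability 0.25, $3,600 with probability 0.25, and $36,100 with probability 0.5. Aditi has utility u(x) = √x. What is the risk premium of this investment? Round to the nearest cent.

E[u] = 0.25·√136900 + 0.25·√3600 + 0.5·√36100 = 0.25·370 + 0.25·60 + 0.5·190 = 202.5
CE = (202.5)² = 41006.25
Risk premium = EV − CE = 53175 − 41006.25 = 12168.75

$12,168.75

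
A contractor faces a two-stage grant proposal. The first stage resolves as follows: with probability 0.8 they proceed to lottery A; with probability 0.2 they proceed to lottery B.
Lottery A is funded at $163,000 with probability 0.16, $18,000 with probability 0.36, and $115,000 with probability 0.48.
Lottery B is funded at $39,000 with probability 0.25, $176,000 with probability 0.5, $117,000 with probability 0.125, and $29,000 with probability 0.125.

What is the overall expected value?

EV(A) = 0.16 × 163000 + 0.36 × 18000 + 0.48 × 115000 = 26080 + 6480 + 55200 = 87760
EV(B) = 0.25 × 39000 + 0.5 × 176000 + 0.125 × 117000 + 0.125 × 29000 = 9750 + 88000 + 14625 + 3625 = 116000
Overall = 0.8 × 87760 + 0.2 × 116000 = 70208 + 23200 = 93408

$93,408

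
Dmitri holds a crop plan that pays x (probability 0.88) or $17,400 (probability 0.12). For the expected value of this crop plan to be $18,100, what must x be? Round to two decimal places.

0.88·x + 0.12·17400 = 18100
0.88·x = 18100 − 2088 = 16012
x = 16012 / 0.88 = 18195.4545

x = $18,195.45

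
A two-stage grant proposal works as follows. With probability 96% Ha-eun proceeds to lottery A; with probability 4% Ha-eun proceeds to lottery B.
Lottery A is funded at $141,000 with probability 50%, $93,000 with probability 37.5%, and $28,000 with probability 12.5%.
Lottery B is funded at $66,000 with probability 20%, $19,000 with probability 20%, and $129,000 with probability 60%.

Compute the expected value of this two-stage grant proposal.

EV(A) = 0.5 × 141000 + 0.375 × 93000 + 0.125 × 28000 = 70500 + 34875 + 3500 = 108875
EV(B) = 0.2 × 66000 + 0.2 × 19000 + 0.6 × 129000 = 13200 + 3800 + 77400 = 94400
Overall = 0.96 × 108875 + 0.04 × 94400 = 104520 + 3776 = 108296

$108,296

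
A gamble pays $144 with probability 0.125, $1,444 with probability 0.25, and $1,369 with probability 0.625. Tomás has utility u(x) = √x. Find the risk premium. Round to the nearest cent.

$70.11

E[u] = 0.125·√144 + 0.25·√1444 + 0.625·√1369 = 0.125·12 + 0.25·38 + 0.625·37 = 34.125
CE = (34.125)² = 1164.515625
Risk premium = EV − CE = 1234.625 − 1164.515625 = 70.109375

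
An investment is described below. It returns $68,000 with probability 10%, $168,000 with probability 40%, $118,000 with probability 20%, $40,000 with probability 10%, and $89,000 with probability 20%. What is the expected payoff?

$119,400

EV = 0.1 × 68000 + 0.4 × 168000 + 0.2 × 118000 + 0.1 × 40000 + 0.2 × 89000 = 6800 + 67200 + 23600 + 4000 + 17800 = 119400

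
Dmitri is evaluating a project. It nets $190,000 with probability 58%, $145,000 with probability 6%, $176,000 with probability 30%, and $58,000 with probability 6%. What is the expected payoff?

EV = 0.58 × 190000 + 0.06 × 145000 + 0.3 × 176000 + 0.06 × 58000 = 110200 + 8700 + 52800 + 3480 = 175180

$175,180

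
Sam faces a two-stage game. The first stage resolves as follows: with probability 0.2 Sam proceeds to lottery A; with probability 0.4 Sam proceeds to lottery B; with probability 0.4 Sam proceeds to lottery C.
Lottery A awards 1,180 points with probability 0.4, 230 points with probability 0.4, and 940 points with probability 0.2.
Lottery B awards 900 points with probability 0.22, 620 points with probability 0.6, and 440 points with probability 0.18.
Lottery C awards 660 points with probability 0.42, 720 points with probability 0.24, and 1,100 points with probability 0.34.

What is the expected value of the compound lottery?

739.68 points

EV(A) = 0.4 × 1180 + 0.4 × 230 + 0.2 × 940 = 472 + 92 + 188 = 752
EV(B) = 0.22 × 900 + 0.6 × 620 + 0.18 × 440 = 198 + 372 + 79.2 = 649.2
EV(C) = 0.42 × 660 + 0.24 × 720 + 0.34 × 1100 = 277.2 + 172.8 + 374 = 824
Overall = 0.2 × 752 + 0.4 × 649.2 + 0.4 × 824 = 150.4 + 259.68 + 329.6 = 739.68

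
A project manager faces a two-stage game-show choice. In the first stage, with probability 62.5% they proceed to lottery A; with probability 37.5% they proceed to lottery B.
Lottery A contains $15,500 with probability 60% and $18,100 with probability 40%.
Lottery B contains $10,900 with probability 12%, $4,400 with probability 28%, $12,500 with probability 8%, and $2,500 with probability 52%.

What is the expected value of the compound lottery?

$12,152.50

EV(A) = 0.6 × 15500 + 0.4 × 18100 = 9300 + 7240 = 16540
EV(B) = 0.12 × 10900 + 0.28 × 4400 + 0.08 × 12500 + 0.52 × 2500 = 1308 + 1232 + 1000 + 1300 = 4840
Overall = 0.625 × 16540 + 0.375 × 4840 = 10337.5 + 1815 = 12152.5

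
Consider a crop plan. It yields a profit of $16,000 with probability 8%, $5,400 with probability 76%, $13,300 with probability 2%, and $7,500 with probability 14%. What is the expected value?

$6,700

EV = 0.08 × 16000 + 0.76 × 5400 + 0.02 × 13300 + 0.14 × 7500 = 1280 + 4104 + 266 + 1050 = 6700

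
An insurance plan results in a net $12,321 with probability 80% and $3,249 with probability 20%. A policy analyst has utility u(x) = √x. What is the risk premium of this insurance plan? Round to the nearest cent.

$466.56

E[u] = 0.8·√12321 + 0.2·√3249 = 0.8·111 + 0.2·57 = 100.2
CE = (100.2)² = 10040.04
Risk premium = EV − CE = 10506.6 − 10040.04 = 466.56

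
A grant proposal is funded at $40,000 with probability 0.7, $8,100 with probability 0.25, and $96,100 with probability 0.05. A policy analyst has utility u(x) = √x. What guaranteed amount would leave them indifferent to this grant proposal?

$31,684

E[u] = 0.7·√40000 + 0.25·√8100 + 0.05·√96100 = 0.7·200 + 0.25·90 + 0.05·310 = 178
CE = (178)² = 31684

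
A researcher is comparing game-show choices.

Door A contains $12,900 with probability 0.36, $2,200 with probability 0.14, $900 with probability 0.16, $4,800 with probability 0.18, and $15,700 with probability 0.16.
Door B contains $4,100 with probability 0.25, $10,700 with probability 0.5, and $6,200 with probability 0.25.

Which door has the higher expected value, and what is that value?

Door A = 0.36 × 12900 + 0.14 × 2200 + 0.16 × 900 + 0.18 × 4800 + 0.16 × 15700 = 4644 + 308 + 144 + 864 + 2512 = 8472
Door B = 0.25 × 4100 + 0.5 × 10700 + 0.25 × 6200 = 1025 + 5350 + 1550 = 7925

Door A ($8,472)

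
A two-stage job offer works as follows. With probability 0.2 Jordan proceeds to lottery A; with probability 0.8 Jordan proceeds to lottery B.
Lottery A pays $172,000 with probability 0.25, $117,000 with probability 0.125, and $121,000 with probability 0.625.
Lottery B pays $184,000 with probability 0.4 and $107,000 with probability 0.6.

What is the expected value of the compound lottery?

$136,890

EV(A) = 0.25 × 172000 + 0.125 × 117000 + 0.625 × 121000 = 43000 + 14625 + 75625 = 133250
EV(B) = 0.4 × 184000 + 0.6 × 107000 = 73600 + 64200 = 137800
Overall = 0.2 × 133250 + 0.8 × 137800 = 26650 + 110240 = 136890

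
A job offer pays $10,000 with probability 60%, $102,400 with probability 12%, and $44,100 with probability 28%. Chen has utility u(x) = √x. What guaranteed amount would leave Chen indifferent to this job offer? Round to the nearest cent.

E[u] = 0.6·√10000 + 0.12·√102400 + 0.28·√44100 = 0.6·100 + 0.12·320 + 0.28·210 = 157.2
CE = (157.2)² = 24711.84

$24,711.84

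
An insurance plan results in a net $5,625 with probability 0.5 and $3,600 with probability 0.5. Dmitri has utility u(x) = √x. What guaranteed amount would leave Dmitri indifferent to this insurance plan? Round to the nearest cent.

E[u] = 0.5·√5625 + 0.5·√3600 = 0.5·75 + 0.5·60 = 67.5
CE = (67.5)² = 4556.25

$4,556.25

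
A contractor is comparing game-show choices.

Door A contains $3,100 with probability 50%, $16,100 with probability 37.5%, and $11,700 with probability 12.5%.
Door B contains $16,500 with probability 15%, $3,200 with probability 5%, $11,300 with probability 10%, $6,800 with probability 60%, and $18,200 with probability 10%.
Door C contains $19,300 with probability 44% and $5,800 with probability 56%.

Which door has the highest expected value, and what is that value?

Door A = 0.5 × 3100 + 0.375 × 16100 + 0.125 × 11700 = 1550 + 6037.5 + 1462.5 = 9050
Door B = 0.15 × 16500 + 0.05 × 3200 + 0.1 × 11300 + 0.6 × 6800 + 0.1 × 18200 = 2475 + 160 + 1130 + 4080 + 1820 = 9665
Door C = 0.44 × 19300 + 0.56 × 5800 = 8492 + 3248 = 11740

Door C ($11,740)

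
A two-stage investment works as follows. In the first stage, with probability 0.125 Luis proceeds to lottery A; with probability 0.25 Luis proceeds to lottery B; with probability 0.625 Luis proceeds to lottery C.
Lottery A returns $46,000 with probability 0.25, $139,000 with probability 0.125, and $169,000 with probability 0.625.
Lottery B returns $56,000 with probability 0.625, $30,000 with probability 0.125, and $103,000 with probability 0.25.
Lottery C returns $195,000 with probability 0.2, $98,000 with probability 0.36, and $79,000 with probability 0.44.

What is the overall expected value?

EV(A) = 0.25 × 46000 + 0.125 × 139000 + 0.625 × 169000 = 11500 + 17375 + 105625 = 134500
EV(B) = 0.625 × 56000 + 0.125 × 30000 + 0.25 × 103000 = 35000 + 3750 + 25750 = 64500
EV(C) = 0.2 × 195000 + 0.36 × 98000 + 0.44 × 79000 = 39000 + 35280 + 34760 = 109040
Overall = 0.125 × 134500 + 0.25 × 64500 + 0.625 × 109040 = 16812.5 + 16125 + 68150 = 101087.5

$101,087.50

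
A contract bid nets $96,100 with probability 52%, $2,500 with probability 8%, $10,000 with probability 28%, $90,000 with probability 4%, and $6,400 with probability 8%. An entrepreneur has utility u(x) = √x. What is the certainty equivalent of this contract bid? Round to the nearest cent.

$44,774.56

E[u] = 0.52·√96100 + 0.08·√2500 + 0.28·√10000 + 0.04·√90000 + 0.08·√6400 = 0.52·310 + 0.08·50 + 0.28·100 + 0.04·300 + 0.08·80 = 211.6
CE = (211.6)² = 44774.56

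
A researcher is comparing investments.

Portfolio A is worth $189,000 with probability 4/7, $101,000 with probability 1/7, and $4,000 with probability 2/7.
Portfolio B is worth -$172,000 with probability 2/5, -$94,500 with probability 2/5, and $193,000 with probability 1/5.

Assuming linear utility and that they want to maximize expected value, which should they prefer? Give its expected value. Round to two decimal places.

Portfolio A ($123,571.43)

Portfolio A = 4/7 × 189000 + 1/7 × 101000 + 2/7 × 4000 = 108000 + 14428.5714 + 1142.8571 = 123571.4286
Portfolio B = 2/5 × (-172000) + 2/5 × (-94500) + 1/5 × 193000 = -68800 − 37800 + 38600 = -68000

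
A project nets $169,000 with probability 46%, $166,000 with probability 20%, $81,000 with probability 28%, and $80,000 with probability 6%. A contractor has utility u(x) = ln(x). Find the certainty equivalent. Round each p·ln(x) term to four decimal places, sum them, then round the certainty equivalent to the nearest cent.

E[u] = 0.46·ln(169000) + 0.2·ln(166000) + 0.28·ln(81000) + 0.06·ln(80000) = 5.5373 + 2.4039 + 3.1646 + 0.6774 = 11.7832
CE = e^11.7832 ≈ 131032.41

$131,032.41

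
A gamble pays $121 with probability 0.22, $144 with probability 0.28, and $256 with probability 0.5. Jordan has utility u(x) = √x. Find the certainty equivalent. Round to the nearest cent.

$189.89

E[u] = 0.22·√121 + 0.28·√144 + 0.5·√256 = 0.22·11 + 0.28·12 + 0.5·16 = 13.78
CE = (13.78)² = 189.8884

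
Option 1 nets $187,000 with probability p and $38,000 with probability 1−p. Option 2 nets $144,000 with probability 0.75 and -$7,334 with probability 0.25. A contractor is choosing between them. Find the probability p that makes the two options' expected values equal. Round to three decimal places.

EV(Option 2) = 0.75 × 144000 + 0.25 × (-7334) = 108000 − 1833.5 = 106166.5
p·187000 + (1−p)·38000 = 106166.5
149000p + 38000 = 106166.5
p = (106166.5 − 38000) / 149000

p = 0.457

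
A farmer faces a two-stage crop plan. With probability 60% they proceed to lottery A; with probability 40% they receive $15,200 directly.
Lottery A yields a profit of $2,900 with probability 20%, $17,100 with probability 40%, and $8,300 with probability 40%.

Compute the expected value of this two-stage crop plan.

$12,524

EV(A) = 0.2 × 2900 + 0.4 × 17100 + 0.4 × 8300 = 580 + 6840 + 3320 = 10740
Branch B: 15200 (certain)
Overall = 0.6 × 10740 + 0.4 × 15200 = 6444 + 6080 = 12524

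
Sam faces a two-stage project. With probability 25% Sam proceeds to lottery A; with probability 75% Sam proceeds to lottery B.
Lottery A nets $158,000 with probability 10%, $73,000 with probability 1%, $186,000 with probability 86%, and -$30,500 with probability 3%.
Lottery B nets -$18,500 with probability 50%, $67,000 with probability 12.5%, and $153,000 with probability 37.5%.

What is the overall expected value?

$86,268.75

EV(A) = 0.1 × 158000 + 0.01 × 73000 + 0.86 × 186000 + 0.03 × (-30500) = 15800 + 730 + 159960 − 915 = 175575
EV(B) = 0.5 × (-18500) + 0.125 × 67000 + 0.375 × 153000 = -9250 + 8375 + 57375 = 56500
Overall = 0.25 × 175575 + 0.75 × 56500 = 43893.75 + 42375 = 86268.75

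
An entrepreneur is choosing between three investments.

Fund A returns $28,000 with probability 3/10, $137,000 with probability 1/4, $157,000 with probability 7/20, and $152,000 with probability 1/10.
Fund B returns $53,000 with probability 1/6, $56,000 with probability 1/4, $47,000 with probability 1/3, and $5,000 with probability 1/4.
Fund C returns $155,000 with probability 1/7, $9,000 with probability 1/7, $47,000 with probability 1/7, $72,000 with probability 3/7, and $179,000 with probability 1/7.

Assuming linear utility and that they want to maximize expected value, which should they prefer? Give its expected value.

Fund A ($112,800)

Fund A = 3/10 × 28000 + 1/4 × 137000 + 7/20 × 157000 + 1/10 × 152000 = 8400 + 34250 + 54950 + 15200 = 112800
Fund B = 1/6 × 53000 + 1/4 × 56000 + 1/3 × 47000 + 1/4 × 5000 = 8833.3333 + 14000 + 15666.6667 + 1250 = 39750
Fund C = 1/7 × 155000 + 1/7 × 9000 + 1/7 × 47000 + 3/7 × 72000 + 1/7 × 179000 = 22142.8571 + 1285.7143 + 6714.2857 + 30857.1429 + 25571.4286 = 86571.4286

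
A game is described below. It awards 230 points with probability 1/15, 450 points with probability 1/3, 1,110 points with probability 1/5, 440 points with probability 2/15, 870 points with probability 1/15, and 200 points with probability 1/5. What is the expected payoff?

EV = 1/15 × 230 + 1/3 × 450 + 1/5 × 1110 + 2/15 × 440 + 1/15 × 870 + 1/5 × 200 = 15.3333 + 150 + 222 + 58.6667 + 58 + 40 = 544

544 points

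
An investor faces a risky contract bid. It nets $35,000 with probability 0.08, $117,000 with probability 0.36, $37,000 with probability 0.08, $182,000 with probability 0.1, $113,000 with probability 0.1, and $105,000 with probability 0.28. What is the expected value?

$106,780

EV = 0.08 × 35000 + 0.36 × 117000 + 0.08 × 37000 + 0.1 × 182000 + 0.1 × 113000 + 0.28 × 105000 = 2800 + 42120 + 2960 + 18200 + 11300 + 29400 = 106780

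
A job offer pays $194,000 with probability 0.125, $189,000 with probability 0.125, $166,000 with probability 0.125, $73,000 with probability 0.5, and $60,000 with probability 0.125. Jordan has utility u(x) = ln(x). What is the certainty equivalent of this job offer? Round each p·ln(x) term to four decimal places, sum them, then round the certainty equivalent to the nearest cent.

$100,468.55

E[u] = 0.125·ln(194000) + 0.125·ln(189000) + 0.125·ln(166000) + 0.5·ln(73000) + 0.125·ln(60000) = 1.5220 + 1.5187 + 1.5025 + 5.5991 + 1.3753 = 11.5176
CE = e^11.5176 ≈ 100468.55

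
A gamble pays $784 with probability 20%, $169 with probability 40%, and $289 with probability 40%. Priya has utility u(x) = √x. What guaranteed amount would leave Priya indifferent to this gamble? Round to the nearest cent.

E[u] = 0.2·√784 + 0.4·√169 + 0.4·√289 = 0.2·28 + 0.4·13 + 0.4·17 = 17.6
CE = (17.6)² = 309.76

$309.76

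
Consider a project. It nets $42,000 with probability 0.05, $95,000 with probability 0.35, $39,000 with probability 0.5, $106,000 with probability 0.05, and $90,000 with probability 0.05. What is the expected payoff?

$64,650

EV = 0.05 × 42000 + 0.35 × 95000 + 0.5 × 39000 + 0.05 × 106000 + 0.05 × 90000 = 2100 + 33250 + 19500 + 5300 + 4500 = 64650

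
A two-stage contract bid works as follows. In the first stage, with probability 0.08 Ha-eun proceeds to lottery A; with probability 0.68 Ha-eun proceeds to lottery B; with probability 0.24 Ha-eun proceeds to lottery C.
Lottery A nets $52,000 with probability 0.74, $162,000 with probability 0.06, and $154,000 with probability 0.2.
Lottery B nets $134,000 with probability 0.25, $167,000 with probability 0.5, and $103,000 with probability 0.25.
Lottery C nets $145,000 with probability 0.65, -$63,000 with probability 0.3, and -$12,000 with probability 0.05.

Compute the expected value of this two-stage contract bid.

EV(A) = 0.74 × 52000 + 0.06 × 162000 + 0.2 × 154000 = 38480 + 9720 + 30800 = 79000
EV(B) = 0.25 × 134000 + 0.5 × 167000 + 0.25 × 103000 = 33500 + 83500 + 25750 = 142750
EV(C) = 0.65 × 145000 + 0.3 × (-63000) + 0.05 × (-12000) = 94250 − 18900 − 600 = 74750
Overall = 0.08 × 79000 + 0.68 × 142750 + 0.24 × 74750 = 6320 + 97070 + 17940 = 121330

$121,330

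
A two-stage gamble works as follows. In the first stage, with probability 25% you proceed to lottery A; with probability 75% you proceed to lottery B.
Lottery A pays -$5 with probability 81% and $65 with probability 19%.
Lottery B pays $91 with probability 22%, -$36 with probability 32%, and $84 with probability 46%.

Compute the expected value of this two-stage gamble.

$37.43

EV(A) = 0.81 × (-5) + 0.19 × 65 = -4.05 + 12.35 = 8.3
EV(B) = 0.22 × 91 + 0.32 × (-36) + 0.46 × 84 = 20.02 − 11.52 + 38.64 = 47.14
Overall = 0.25 × 8.3 + 0.75 × 47.14 = 2.075 + 35.355 = 37.43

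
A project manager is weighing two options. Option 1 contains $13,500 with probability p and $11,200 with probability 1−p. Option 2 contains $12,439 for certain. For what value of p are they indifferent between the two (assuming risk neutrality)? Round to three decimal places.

p = 0.539

p·13500 + (1−p)·11200 = 12439
2300p + 11200 = 12439
p = (12439 − 11200) / 2300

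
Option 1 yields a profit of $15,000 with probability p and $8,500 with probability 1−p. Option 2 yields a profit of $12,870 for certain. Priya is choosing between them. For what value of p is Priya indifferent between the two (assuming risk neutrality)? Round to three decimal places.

p = 0.672

p·15000 + (1−p)·8500 = 12870
6500p + 8500 = 12870
p = (12870 − 8500) / 6500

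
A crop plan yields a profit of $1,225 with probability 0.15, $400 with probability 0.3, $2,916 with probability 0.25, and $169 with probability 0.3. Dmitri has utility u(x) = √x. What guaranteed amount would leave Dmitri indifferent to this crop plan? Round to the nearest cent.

E[u] = 0.15·√1225 + 0.3·√400 + 0.25·√2916 + 0.3·√169 = 0.15·35 + 0.3·20 + 0.25·54 + 0.3·13 = 28.65
CE = (28.65)² = 820.8225

$820.82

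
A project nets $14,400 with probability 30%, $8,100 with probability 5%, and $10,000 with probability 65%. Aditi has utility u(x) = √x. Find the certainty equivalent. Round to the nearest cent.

E[u] = 0.3·√14400 + 0.05·√8100 + 0.65·√10000 = 0.3·120 + 0.05·90 + 0.65·100 = 105.5
CE = (105.5)² = 11130.25

$11,130.25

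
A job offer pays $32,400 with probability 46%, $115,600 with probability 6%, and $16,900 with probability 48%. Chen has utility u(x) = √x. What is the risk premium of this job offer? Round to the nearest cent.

$2,528.64

E[u] = 0.46·√32400 + 0.06·√115600 + 0.48·√16900 = 0.46·180 + 0.06·340 + 0.48·130 = 165.6
CE = (165.6)² = 27423.36
Risk premium = EV − CE = 29952 − 27423.36 = 2528.64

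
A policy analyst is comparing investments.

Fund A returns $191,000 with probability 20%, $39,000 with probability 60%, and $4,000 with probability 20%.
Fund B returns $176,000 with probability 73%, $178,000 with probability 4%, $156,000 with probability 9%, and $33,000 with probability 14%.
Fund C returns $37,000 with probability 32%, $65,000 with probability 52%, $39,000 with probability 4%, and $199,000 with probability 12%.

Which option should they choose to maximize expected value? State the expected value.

Fund A = 0.2 × 191000 + 0.6 × 39000 + 0.2 × 4000 = 38200 + 23400 + 800 = 62400
Fund B = 0.73 × 176000 + 0.04 × 178000 + 0.09 × 156000 + 0.14 × 33000 = 128480 + 7120 + 14040 + 4620 = 154260
Fund C = 0.32 × 37000 + 0.52 × 65000 + 0.04 × 39000 + 0.12 × 199000 = 11840 + 33800 + 1560 + 23880 = 71080

Fund B ($154,260)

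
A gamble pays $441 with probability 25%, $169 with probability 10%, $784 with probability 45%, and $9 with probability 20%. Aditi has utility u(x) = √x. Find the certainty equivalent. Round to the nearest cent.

$390.06

E[u] = 0.25·√441 + 0.1·√169 + 0.45·√784 + 0.2·√9 = 0.25·21 + 0.1·13 + 0.45·28 + 0.2·3 = 19.75
CE = (19.75)² = 390.0625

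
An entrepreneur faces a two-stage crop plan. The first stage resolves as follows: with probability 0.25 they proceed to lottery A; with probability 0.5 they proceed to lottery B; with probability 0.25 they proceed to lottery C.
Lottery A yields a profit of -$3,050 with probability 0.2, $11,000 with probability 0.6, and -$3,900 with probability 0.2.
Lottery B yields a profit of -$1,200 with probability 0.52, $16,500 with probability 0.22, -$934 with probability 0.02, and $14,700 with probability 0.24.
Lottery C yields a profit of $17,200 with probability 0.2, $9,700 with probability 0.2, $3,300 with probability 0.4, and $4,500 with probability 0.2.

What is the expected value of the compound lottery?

EV(A) = 0.2 × (-3050) + 0.6 × 11000 + 0.2 × (-3900) = -610 + 6600 − 780 = 5210
EV(B) = 0.52 × (-1200) + 0.22 × 16500 + 0.02 × (-934) + 0.24 × 14700 = -624 + 3630 − 18.68 + 3528 = 6515.32
EV(C) = 0.2 × 17200 + 0.2 × 9700 + 0.4 × 3300 + 0.2 × 4500 = 3440 + 1940 + 1320 + 900 = 7600
Overall = 0.25 × 5210 + 0.5 × 6515.32 + 0.25 × 7600 = 1302.5 + 3257.66 + 1900 = 6460.16

$6,460.16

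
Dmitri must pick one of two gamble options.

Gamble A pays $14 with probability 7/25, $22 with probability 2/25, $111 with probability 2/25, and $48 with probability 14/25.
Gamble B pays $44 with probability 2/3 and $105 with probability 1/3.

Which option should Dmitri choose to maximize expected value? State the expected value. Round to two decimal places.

Gamble A = 7/25 × 14 + 2/25 × 22 + 2/25 × 111 + 14/25 × 48 = 3.92 + 1.76 + 8.88 + 26.88 = 41.44
Gamble B = 2/3 × 44 + 1/3 × 105 = 29.3333 + 35 = 64.3333

Gamble B ($64.33)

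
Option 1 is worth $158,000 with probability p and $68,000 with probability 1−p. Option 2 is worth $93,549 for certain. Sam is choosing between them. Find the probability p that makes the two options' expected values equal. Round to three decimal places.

p = 0.284

p·158000 + (1−p)·68000 = 93549
90000p + 68000 = 93549
p = (93549 − 68000) / 90000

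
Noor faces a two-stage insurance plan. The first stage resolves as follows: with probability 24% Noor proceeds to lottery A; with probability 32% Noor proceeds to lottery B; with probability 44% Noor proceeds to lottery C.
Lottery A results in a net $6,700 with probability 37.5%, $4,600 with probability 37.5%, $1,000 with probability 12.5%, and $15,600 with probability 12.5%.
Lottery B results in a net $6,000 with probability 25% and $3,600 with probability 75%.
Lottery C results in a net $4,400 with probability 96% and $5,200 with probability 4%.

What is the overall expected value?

EV(A) = 0.375 × 6700 + 0.375 × 4600 + 0.125 × 1000 + 0.125 × 15600 = 2512.5 + 1725 + 125 + 1950 = 6312.5
EV(B) = 0.25 × 6000 + 0.75 × 3600 = 1500 + 2700 = 4200
EV(C) = 0.96 × 4400 + 0.04 × 5200 = 4224 + 208 = 4432
Overall = 0.24 × 6312.5 + 0.32 × 4200 + 0.44 × 4432 = 1515 + 1344 + 1950.08 = 4809.08

$4,809.08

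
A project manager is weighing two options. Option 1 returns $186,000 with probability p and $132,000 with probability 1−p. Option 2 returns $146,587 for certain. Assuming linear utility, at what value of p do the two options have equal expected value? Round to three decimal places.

p·186000 + (1−p)·132000 = 146587
54000p + 132000 = 146587
p = (146587 − 132000) / 54000

p = 0.270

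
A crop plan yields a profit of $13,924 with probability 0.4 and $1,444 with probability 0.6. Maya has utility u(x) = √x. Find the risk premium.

E[u] = 0.4·√13924 + 0.6·√1444 = 0.4·118 + 0.6·38 = 70
CE = (70)² = 4900
Risk premium = EV − CE = 6436 − 4900 = 1536

$1,536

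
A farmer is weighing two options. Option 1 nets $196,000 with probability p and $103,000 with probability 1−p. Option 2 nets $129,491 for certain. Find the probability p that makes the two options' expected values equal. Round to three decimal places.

p·196000 + (1−p)·103000 = 129491
93000p + 103000 = 129491
p = (129491 − 103000) / 93000

p = 0.285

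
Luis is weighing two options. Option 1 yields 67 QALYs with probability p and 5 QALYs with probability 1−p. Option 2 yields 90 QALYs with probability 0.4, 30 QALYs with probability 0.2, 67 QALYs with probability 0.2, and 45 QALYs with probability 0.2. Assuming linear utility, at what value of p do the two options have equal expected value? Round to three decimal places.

EV(Option 2) = 0.4 × 90 + 0.2 × 30 + 0.2 × 67 + 0.2 × 45 = 36 + 6 + 13.4 + 9 = 64.4
p·67 + (1−p)·5 = 64.4
62p + 5 = 64.4
p = (64.4 − 5) / 62

p = 0.958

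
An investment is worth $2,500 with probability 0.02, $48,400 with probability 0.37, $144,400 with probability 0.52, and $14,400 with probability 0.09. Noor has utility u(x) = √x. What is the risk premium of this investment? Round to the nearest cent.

$9,777.36

E[u] = 0.02·√2500 + 0.37·√48400 + 0.52·√144400 + 0.09·√14400 = 0.02·50 + 0.37·220 + 0.52·380 + 0.09·120 = 290.8
CE = (290.8)² = 84564.64
Risk premium = EV − CE = 94342 − 84564.64 = 9777.36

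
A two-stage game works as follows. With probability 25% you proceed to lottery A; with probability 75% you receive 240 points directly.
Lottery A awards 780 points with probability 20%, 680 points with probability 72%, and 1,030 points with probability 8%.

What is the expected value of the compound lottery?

362 points

EV(A) = 0.2 × 780 + 0.72 × 680 + 0.08 × 1030 = 156 + 489.6 + 82.4 = 728
Branch B: 240 (certain)
Overall = 0.25 × 728 + 0.75 × 240 = 182 + 180 = 362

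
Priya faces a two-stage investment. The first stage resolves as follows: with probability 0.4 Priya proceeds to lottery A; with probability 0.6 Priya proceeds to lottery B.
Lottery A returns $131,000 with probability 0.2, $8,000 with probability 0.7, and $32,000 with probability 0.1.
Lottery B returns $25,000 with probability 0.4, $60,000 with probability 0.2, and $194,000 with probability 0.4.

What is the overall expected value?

$73,760

EV(A) = 0.2 × 131000 + 0.7 × 8000 + 0.1 × 32000 = 26200 + 5600 + 3200 = 35000
EV(B) = 0.4 × 25000 + 0.2 × 60000 + 0.4 × 194000 = 10000 + 12000 + 77600 = 99600
Overall = 0.4 × 35000 + 0.6 × 99600 = 14000 + 59760 = 73760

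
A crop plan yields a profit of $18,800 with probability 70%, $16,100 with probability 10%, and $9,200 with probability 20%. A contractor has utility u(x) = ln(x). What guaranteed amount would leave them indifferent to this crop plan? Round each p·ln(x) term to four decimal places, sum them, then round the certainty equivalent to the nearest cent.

E[u] = 0.7·ln(18800) + 0.1·ln(16100) + 0.2·ln(9200) = 6.8891 + 0.9687 + 1.8254 = 9.6832
CE = e^9.6832 ≈ 16045.76

$16,045.76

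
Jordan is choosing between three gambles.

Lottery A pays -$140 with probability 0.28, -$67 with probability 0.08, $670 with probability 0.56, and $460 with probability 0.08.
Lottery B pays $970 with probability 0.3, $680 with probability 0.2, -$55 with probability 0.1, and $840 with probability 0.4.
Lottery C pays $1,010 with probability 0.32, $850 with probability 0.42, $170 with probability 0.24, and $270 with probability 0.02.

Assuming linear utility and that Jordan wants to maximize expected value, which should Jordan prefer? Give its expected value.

Lottery A = 0.28 × (-140) + 0.08 × (-67) + 0.56 × 670 + 0.08 × 460 = -39.2 − 5.36 + 375.2 + 36.8 = 367.44
Lottery B = 0.3 × 970 + 0.2 × 680 + 0.1 × (-55) + 0.4 × 840 = 291 + 136 − 5.5 + 336 = 757.5
Lottery C = 0.32 × 1010 + 0.42 × 850 + 0.24 × 170 + 0.02 × 270 = 323.2 + 357 + 40.8 + 5.4 = 726.4

Lottery B ($757.50)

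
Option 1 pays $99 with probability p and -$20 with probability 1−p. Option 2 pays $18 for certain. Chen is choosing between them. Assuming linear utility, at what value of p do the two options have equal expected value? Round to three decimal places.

p = 0.319

p·99 + (1−p)·(-20) = 18
119p − 20 = 18
p = (18 + 20) / 119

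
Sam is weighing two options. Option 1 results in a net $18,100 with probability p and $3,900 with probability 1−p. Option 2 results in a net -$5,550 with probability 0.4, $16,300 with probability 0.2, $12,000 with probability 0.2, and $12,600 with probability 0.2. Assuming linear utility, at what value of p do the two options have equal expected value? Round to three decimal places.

EV(Option 2) = 0.4 × (-5550) + 0.2 × 16300 + 0.2 × 12000 + 0.2 × 12600 = -2220 + 3260 + 2400 + 2520 = 5960
p·18100 + (1−p)·3900 = 5960
14200p + 3900 = 5960
p = (5960 − 3900) / 14200

p = 0.145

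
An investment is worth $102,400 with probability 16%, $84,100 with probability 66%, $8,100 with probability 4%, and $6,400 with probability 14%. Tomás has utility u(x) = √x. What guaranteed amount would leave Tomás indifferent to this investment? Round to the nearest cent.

$66,254.76

E[u] = 0.16·√102400 + 0.66·√84100 + 0.04·√8100 + 0.14·√6400 = 0.16·320 + 0.66·290 + 0.04·90 + 0.14·80 = 257.4
CE = (257.4)² = 66254.76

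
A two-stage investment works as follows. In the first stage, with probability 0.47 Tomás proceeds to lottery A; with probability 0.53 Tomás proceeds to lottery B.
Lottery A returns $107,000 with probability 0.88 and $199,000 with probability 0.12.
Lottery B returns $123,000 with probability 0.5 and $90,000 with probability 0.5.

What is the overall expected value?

$111,923.80

EV(A) = 0.88 × 107000 + 0.12 × 199000 = 94160 + 23880 = 118040
EV(B) = 0.5 × 123000 + 0.5 × 90000 = 61500 + 45000 = 106500
Overall = 0.47 × 118040 + 0.53 × 106500 = 55478.8 + 56445 = 111923.8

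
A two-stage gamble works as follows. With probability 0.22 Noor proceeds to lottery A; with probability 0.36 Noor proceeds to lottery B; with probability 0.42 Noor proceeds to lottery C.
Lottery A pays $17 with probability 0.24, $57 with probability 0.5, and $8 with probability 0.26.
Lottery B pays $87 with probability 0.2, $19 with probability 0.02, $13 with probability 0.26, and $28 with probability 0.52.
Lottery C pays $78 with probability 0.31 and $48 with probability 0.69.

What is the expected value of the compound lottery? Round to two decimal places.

$44.55

EV(A) = 0.24 × 17 + 0.5 × 57 + 0.26 × 8 = 4.08 + 28.5 + 2.08 = 34.66
EV(B) = 0.2 × 87 + 0.02 × 19 + 0.26 × 13 + 0.52 × 28 = 17.4 + 0.38 + 3.38 + 14.56 = 35.72
EV(C) = 0.31 × 78 + 0.69 × 48 = 24.18 + 33.12 = 57.3
Overall = 0.22 × 34.66 + 0.36 × 35.72 + 0.42 × 57.3 = 7.6252 + 12.8592 + 24.066 = 44.5504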